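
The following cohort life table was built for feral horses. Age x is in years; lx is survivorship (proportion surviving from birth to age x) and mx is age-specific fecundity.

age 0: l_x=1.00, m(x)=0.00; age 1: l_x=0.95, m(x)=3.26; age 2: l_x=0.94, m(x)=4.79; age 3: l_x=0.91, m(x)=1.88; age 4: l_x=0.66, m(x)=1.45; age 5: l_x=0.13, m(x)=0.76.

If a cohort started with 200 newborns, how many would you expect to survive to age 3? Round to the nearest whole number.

182

Expected survivors = N0 · l_3 = 200 × 0.91 = 182 → 182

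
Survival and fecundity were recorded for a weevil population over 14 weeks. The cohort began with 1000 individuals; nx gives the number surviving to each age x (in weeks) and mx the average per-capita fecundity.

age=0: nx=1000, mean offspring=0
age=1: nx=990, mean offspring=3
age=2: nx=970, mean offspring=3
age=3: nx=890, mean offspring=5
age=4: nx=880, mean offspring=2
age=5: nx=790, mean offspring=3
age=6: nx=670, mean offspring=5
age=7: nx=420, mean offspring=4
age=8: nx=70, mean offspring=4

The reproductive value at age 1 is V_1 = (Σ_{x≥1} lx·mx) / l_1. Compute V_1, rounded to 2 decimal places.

19.97

lx = nx/n0 = nx/1000: 1, 0.99, 0.97, 0.89, 0.88, 0.79, 0.67, 0.42, 0.07
lx·mx for x ≥ 1: 2.97, 2.91, 4.45, 1.76, 2.37, 3.35, 1.68, 0.28 → sum = 19.77
V_1 = 19.77 / l_1 = 19.77 / 0.99 = 19.969697… → 19.97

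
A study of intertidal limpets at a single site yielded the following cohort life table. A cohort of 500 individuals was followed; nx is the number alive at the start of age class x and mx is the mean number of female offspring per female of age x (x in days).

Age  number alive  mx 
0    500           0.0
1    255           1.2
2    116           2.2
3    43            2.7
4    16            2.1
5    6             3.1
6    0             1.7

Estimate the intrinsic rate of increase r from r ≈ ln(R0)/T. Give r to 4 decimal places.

lx = nx/n0 = nx/500: 1, 0.51, 0.232, 0.086, 0.032, 0.012, 0
R0 = Σ lx·mx = 0 + 0.612 + 0.5104 + 0.2322 + 0.0672 + 0.0372 + 0 = 1.459
Σ x·lx·mx = 2.7842; T = 2.7842/1.459 = 1.90829…
r ≈ ln(R0)/T = ln(1.459)/1.90829… = 0.197952… → 0.1980

0.1980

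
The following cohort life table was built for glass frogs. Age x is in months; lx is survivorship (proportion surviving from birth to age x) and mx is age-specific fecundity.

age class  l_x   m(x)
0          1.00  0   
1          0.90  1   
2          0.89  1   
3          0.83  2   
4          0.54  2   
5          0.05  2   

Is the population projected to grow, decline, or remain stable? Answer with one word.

R0 = Σ lx·mx = 0 + 0.9 + 0.89 + 1.66 + 1.08 + 0.1 = 4.63
R0 > 1, so the population is growing.

growing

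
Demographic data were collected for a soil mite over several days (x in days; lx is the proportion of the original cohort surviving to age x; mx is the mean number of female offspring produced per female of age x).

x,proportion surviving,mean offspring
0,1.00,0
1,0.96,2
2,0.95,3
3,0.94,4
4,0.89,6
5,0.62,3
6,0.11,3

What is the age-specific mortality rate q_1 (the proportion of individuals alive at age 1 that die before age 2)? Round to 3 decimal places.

q_1 = (l_1 − l_2) / l_1 = (0.96 − 0.95) / 0.96
     = 0.01 / 0.96 = 0.010417… → 0.010

0.010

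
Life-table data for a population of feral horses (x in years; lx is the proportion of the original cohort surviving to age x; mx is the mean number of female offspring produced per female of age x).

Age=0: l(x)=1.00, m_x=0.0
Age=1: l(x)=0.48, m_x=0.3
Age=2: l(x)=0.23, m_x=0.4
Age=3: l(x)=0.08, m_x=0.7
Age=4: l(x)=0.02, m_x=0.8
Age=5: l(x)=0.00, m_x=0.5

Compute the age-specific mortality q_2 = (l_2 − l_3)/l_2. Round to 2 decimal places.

0.65

q_2 = (l_2 − l_3) / l_2 = (0.23 − 0.08) / 0.23
     = 0.15 / 0.23 = 0.652174… → 0.65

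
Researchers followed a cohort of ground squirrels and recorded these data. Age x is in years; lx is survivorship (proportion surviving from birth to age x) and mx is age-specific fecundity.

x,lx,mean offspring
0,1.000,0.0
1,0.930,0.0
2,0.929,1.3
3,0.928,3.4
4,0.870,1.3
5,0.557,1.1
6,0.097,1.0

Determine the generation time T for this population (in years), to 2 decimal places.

lx·mx: 0, 0, 1.2077, 3.1552, 1.131, 0.6127, 0.097 → R0 = 6.2036
x·lx·mx: 0, 0, 2.4154, 9.4656, 4.524, 3.0635, 0.582 → Σ = 20.0505
T = 20.0505 / 6.2036 = 3.232075… → 3.23

3.23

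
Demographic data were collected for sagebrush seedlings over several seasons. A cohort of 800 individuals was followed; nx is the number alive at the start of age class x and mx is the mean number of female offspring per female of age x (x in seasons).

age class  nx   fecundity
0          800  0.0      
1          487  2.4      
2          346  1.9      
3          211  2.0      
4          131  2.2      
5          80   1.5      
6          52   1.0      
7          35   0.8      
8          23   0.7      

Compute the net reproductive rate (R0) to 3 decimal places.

3.441

lx = nx/n0 = nx/800: 1, 0.60875, 0.4325, 0.26375, 0.16375, 0.1, 0.065, 0.04375, 0.02875
lx·mx by age: 0, 1.461, 0.82175, 0.5275, 0.36025, 0.15, 0.065, 0.035, 0.020125
R0 = Σ lx·mx = 3.440625 → 3.441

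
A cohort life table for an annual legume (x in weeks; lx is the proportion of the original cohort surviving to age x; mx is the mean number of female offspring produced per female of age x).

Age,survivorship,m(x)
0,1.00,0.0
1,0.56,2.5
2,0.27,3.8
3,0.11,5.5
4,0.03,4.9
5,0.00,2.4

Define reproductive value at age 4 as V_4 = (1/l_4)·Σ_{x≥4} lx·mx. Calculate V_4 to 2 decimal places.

4.90

lx·mx for x ≥ 4: 0.147, 0 → sum = 0.147
V_4 = 0.147 / l_4 = 0.147 / 0.03 = 4.9 → 4.90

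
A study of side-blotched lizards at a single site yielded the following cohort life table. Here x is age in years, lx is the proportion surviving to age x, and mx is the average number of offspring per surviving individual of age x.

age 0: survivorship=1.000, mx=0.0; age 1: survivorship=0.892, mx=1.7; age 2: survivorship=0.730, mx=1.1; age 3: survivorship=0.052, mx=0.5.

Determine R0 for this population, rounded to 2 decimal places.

2.35

lx·mx by age: 0, 1.5164, 0.803, 0.026
R0 = Σ lx·mx = 2.3454 → 2.35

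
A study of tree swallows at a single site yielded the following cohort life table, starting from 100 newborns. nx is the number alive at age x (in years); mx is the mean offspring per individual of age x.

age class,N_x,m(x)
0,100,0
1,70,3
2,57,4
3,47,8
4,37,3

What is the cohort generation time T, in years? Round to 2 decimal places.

lx = nx/n0 = nx/100: 1, 0.7, 0.57, 0.47, 0.37
lx·mx: 0, 2.1, 2.28, 3.76, 1.11 → R0 = 9.25
x·lx·mx: 0, 2.1, 4.56, 11.28, 4.44 → Σ = 22.38
T = 22.38 / 9.25 = 2.419459… → 2.42

2.42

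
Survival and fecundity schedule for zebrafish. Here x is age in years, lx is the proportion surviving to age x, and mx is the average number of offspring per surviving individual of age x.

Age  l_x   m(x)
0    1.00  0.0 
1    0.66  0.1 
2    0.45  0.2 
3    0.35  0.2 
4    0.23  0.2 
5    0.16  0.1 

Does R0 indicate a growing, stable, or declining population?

declining

R0 = Σ lx·mx = 0 + 0.066 + 0.09 + 0.07 + 0.046 + 0.016 = 0.288
R0 < 1, so the population is declining.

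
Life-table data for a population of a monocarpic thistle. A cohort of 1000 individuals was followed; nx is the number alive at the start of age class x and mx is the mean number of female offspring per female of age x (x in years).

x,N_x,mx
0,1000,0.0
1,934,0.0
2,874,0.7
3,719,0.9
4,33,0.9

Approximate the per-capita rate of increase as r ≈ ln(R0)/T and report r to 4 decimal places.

lx = nx/n0 = nx/1000: 1, 0.934, 0.874, 0.719, 0.033
R0 = Σ lx·mx = 0 + 0 + 0.6118 + 0.6471 + 0.0297 = 1.2886
Σ x·lx·mx = 3.2837; T = 3.2837/1.2886 = 2.54827…
r ≈ ln(R0)/T = ln(1.2886)/2.54827… = 0.099501… → 0.0995

0.0995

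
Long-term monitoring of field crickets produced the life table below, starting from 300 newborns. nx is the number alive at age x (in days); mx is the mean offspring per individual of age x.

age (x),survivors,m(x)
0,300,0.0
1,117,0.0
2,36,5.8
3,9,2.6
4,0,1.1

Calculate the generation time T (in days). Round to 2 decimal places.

lx = nx/n0 = nx/300: 1, 0.39, 0.12, 0.03, 0
lx·mx: 0, 0, 0.696, 0.078, 0 → R0 = 0.774
x·lx·mx: 0, 0, 1.392, 0.234, 0 → Σ = 1.626
T = 1.626 / 0.774 = 2.100775… → 2.10

2.10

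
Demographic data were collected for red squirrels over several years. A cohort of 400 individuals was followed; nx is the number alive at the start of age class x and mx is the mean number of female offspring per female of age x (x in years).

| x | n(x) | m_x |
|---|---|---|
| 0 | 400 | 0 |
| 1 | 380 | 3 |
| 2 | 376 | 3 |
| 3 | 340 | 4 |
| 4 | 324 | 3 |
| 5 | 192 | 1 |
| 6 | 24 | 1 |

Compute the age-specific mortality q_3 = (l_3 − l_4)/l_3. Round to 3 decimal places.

0.047

lx = nx/n0 = nx/400: 1, 0.95, 0.94, 0.85, 0.81, 0.48, 0.06
q_3 = (l_3 − l_4) / l_3 = (0.85 − 0.81) / 0.85
     = 0.04 / 0.85 = 0.047059… → 0.047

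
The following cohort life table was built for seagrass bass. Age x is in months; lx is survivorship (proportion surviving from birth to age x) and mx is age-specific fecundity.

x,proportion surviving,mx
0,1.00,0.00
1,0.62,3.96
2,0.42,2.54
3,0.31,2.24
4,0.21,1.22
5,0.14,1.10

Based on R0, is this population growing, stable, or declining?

growing

R0 = Σ lx·mx = 0 + 2.4552 + 1.0668 + 0.6944 + 0.2562 + 0.154 = 4.6266
R0 > 1, so the population is growing.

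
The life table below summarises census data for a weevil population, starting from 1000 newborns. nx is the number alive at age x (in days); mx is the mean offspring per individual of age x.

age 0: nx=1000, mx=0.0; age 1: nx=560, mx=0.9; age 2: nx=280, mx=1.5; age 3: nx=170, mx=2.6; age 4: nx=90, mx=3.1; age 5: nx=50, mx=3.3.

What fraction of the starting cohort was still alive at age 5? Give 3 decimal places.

l_5 = n_5/n_0 = 50/1000 = 0.05 → 0.050

0.050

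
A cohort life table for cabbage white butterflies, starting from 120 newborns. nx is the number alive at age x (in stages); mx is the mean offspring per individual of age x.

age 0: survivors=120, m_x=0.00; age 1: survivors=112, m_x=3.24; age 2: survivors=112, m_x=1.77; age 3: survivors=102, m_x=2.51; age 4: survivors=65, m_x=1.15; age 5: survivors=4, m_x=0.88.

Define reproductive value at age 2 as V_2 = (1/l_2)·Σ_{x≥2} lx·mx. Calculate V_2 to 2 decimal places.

4.75

lx = nx/n0 = nx/120: 1, 0.93333…, 0.93333…, 0.85, 0.54167…, 0.03333…
lx·mx for x ≥ 2: 1.652…, 2.1335, 0.622917…, 0.029333… → sum = 4.43775…
V_2 = 4.43775… / l_2 = 4.43775… / 0.933333… = 4.754732… → 4.75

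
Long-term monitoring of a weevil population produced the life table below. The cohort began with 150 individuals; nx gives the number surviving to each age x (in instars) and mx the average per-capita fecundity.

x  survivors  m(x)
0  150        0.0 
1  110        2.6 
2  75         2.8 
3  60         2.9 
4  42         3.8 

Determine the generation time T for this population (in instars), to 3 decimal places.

2.250

lx = nx/n0 = nx/150: 1, 0.73333…, 0.5, 0.4, 0.28
lx·mx: 0, 1.906667…, 1.4, 1.16, 1.064 → R0 = 5.530667…
x·lx·mx: 0, 1.906667…, 2.8, 3.48, 4.256 → Σ = 12.442667…
T = 12.442667… / 5.530667… = 2.249759… → 2.250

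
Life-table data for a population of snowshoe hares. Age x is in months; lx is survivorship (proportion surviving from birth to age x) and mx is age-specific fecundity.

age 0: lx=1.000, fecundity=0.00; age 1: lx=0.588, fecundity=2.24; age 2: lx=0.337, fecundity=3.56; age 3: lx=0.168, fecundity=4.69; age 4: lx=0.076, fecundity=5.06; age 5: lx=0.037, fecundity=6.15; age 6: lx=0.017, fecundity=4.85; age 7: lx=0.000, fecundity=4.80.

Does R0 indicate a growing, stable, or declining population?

R0 = Σ lx·mx = 0 + 1.31712 + 1.19972 + 0.78792 + 0.38456 + 0.22755 + 0.08245 + 0 = 3.99932
R0 > 1, so the population is growing.

growing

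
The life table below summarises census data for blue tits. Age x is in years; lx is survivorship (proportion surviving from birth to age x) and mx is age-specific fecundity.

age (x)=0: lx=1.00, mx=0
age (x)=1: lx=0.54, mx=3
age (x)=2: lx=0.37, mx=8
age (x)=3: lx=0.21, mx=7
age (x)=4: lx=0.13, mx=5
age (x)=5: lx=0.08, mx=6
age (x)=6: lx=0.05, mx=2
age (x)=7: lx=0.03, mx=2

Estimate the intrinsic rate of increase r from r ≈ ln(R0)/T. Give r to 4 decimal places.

0.8142

R0 = Σ lx·mx = 0 + 1.62 + 2.96 + 1.47 + 0.65 + 0.48 + 0.1 + 0.06 = 7.34
Σ x·lx·mx = 17.97; T = 17.97/7.34 = 2.44823…
r ≈ ln(R0)/T = ln(7.34)/2.44823… = 0.814196… → 0.8142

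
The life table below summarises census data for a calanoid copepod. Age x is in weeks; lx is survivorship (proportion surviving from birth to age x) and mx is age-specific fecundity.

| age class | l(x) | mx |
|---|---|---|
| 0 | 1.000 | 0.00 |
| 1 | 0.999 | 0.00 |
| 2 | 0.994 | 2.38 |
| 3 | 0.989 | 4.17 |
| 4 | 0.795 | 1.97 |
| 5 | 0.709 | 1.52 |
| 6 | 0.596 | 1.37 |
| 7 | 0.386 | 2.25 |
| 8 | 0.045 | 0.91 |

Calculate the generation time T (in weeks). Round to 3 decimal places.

3.689

lx·mx: 0, 0, 2.36572, 4.12413, 1.56615, 1.07768, 0.81652, 0.8685, 0.04095 → R0 = 10.85965
x·lx·mx: 0, 0, 4.73144, 12.37239, 6.2646, 5.3884, 4.89912, 6.0795, 0.3276 → Σ = 40.06305
T = 40.06305 / 10.85965 = 3.689166… → 3.689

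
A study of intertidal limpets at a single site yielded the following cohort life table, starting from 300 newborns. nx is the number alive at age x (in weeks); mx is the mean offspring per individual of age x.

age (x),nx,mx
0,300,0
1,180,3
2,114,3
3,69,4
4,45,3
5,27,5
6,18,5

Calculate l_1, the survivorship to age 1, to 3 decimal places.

0.600

l_1 = n_1/n_0 = 180/300 = 0.6 → 0.600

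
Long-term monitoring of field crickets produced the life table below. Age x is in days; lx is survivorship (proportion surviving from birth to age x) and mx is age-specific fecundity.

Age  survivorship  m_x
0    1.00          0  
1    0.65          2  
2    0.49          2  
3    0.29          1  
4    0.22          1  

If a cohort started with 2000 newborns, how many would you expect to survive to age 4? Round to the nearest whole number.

Expected survivors = N0 · l_4 = 2000 × 0.22 = 440 → 440

440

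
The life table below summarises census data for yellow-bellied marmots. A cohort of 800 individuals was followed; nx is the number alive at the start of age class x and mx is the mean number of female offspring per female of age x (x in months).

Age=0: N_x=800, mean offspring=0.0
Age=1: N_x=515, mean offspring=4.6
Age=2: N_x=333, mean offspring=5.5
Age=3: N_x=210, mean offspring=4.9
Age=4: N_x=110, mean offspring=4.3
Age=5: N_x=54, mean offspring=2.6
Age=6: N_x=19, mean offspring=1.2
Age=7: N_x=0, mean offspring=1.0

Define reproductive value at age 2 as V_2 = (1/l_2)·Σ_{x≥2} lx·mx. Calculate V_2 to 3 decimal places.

lx = nx/n0 = nx/800: 1, 0.64375, 0.41625, 0.2625, 0.1375, 0.0675, 0.02375, 0
lx·mx for x ≥ 2: 2.289375, 1.28625, 0.59125, 0.1755, 0.0285, 0 → sum = 4.370875
V_2 = 4.370875 / l_2 = 4.370875 / 0.41625 = 10.500601… → 10.501

10.501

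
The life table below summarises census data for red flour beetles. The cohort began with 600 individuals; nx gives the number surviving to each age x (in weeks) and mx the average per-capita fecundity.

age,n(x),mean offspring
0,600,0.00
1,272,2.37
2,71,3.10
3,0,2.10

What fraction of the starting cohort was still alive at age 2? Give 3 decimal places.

l_2 = n_2/n_0 = 71/600 = 0.118333… → 0.118

0.118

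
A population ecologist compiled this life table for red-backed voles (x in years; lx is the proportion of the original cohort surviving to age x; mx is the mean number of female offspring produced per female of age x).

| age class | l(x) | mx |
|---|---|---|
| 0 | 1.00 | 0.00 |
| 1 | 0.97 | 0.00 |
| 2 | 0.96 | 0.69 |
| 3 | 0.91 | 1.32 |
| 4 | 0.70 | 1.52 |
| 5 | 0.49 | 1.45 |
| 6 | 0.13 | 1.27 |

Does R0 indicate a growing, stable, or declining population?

R0 = Σ lx·mx = 0 + 0 + 0.6624 + 1.2012 + 1.064 + 0.7105 + 0.1651 = 3.8032
R0 > 1, so the population is growing.

growing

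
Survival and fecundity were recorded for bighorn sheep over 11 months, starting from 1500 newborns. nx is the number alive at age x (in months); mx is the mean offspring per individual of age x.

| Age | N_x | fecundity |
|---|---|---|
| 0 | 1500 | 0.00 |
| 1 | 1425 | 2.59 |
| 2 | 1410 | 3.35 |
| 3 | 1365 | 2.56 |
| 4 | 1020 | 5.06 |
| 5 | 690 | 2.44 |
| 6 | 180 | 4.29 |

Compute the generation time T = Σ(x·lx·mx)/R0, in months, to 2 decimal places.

2.94

lx = nx/n0 = nx/1500: 1, 0.95, 0.94, 0.91, 0.68, 0.46, 0.12
lx·mx: 0, 2.4605, 3.149, 2.3296, 3.4408, 1.1224, 0.5148 → R0 = 13.0171
x·lx·mx: 0, 2.4605, 6.298, 6.9888, 13.7632, 5.612, 3.0888 → Σ = 38.2113
T = 38.2113 / 13.0171 = 2.935469… → 2.94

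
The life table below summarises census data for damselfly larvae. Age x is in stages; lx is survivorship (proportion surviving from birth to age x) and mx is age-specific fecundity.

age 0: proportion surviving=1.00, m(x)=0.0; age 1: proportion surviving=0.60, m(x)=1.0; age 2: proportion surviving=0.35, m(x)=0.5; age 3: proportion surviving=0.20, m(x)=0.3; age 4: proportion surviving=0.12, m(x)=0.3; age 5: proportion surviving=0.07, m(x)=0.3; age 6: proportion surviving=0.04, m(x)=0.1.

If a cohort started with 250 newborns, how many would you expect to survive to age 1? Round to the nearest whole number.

150

Expected survivors = N0 · l_1 = 250 × 0.60 = 150 → 150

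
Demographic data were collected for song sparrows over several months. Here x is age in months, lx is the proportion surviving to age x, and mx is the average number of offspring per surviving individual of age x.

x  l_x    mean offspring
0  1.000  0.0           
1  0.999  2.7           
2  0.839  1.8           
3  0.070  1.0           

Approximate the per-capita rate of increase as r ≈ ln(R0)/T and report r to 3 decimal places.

1.049

R0 = Σ lx·mx = 0 + 2.6973 + 1.5102 + 0.07 = 4.2775
Σ x·lx·mx = 5.9277; T = 5.9277/4.2775 = 1.38579…
r ≈ ln(R0)/T = ln(4.2775)/1.38579… = 1.04877… → 1.049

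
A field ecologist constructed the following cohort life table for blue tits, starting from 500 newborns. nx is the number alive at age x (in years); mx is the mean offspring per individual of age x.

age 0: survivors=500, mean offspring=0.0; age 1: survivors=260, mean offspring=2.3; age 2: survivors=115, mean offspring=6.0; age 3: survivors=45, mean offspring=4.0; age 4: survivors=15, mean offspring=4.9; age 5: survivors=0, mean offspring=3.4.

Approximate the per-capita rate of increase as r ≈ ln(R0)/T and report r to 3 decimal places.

0.617

lx = nx/n0 = nx/500: 1, 0.52, 0.23, 0.09, 0.03, 0
R0 = Σ lx·mx = 0 + 1.196 + 1.38 + 0.36 + 0.147 + 0 = 3.083
Σ x·lx·mx = 5.624; T = 5.624/3.083 = 1.8242…
r ≈ ln(R0)/T = ln(3.083)/1.8242… = 0.6172… → 0.617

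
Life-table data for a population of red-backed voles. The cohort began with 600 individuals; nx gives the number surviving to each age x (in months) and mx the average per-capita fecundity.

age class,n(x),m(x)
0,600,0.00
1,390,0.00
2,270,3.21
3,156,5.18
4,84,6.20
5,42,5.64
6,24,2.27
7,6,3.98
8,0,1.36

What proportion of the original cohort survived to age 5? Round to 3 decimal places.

0.070

l_5 = n_5/n_0 = 42/600 = 0.07 → 0.070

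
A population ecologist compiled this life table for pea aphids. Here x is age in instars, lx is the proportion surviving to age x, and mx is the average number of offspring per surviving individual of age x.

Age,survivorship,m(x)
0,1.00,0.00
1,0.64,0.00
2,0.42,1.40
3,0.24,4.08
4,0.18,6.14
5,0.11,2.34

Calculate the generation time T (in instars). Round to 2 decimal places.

lx·mx: 0, 0, 0.588, 0.9792, 1.1052, 0.2574 → R0 = 2.9298
x·lx·mx: 0, 0, 1.176, 2.9376, 4.4208, 1.287 → Σ = 9.8214
T = 9.8214 / 2.9298 = 3.352242… → 3.35

3.35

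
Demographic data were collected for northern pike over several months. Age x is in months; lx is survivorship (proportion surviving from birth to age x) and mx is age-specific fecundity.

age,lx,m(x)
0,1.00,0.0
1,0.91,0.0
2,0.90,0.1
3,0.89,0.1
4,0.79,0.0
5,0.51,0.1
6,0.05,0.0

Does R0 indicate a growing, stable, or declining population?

R0 = Σ lx·mx = 0 + 0 + 0.09 + 0.089 + 0 + 0.051 + 0 = 0.23
R0 < 1, so the population is declining.

declining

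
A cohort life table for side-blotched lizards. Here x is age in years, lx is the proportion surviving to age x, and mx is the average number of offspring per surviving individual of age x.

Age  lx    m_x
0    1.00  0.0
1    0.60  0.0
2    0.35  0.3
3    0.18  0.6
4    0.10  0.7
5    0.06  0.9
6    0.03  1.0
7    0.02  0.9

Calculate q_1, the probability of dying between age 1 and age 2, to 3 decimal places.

q_1 = (l_1 − l_2) / l_1 = (0.6 − 0.35) / 0.6
     = 0.25 / 0.6 = 0.416667… → 0.417

0.417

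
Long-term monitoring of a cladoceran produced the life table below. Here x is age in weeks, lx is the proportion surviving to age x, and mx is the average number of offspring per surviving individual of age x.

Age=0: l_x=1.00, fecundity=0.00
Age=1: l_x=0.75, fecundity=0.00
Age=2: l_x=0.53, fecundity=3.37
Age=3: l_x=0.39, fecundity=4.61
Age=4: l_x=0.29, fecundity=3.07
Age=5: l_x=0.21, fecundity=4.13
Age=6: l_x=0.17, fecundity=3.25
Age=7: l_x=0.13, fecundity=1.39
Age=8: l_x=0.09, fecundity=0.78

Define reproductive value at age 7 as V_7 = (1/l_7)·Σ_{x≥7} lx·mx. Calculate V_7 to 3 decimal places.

1.930

lx·mx for x ≥ 7: 0.1807, 0.0702 → sum = 0.2509
V_7 = 0.2509 / l_7 = 0.2509 / 0.13 = 1.93 → 1.930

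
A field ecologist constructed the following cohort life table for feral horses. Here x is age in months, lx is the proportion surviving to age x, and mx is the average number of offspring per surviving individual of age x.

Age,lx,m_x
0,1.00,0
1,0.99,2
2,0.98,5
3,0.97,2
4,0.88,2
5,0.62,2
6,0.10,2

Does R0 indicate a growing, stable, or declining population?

R0 = Σ lx·mx = 0 + 1.98 + 4.9 + 1.94 + 1.76 + 1.24 + 0.2 = 12.02
R0 > 1, so the population is growing.

growing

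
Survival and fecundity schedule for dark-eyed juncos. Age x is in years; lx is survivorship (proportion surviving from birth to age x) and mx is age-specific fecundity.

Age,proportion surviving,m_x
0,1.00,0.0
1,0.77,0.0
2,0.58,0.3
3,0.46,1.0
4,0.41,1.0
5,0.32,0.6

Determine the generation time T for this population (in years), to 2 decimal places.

lx·mx: 0, 0, 0.174, 0.46, 0.41, 0.192 → R0 = 1.236
x·lx·mx: 0, 0, 0.348, 1.38, 1.64, 0.96 → Σ = 4.328
T = 4.328 / 1.236 = 3.501618… → 3.50

3.50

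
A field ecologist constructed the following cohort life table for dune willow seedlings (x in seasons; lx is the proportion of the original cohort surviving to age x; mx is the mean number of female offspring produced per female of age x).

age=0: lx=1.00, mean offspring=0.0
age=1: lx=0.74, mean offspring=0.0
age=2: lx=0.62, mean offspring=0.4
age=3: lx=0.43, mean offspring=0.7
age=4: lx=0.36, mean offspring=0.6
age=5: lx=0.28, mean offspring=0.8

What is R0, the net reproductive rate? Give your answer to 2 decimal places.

lx·mx by age: 0, 0, 0.248, 0.301, 0.216, 0.224
R0 = Σ lx·mx = 0.989 → 0.99

0.99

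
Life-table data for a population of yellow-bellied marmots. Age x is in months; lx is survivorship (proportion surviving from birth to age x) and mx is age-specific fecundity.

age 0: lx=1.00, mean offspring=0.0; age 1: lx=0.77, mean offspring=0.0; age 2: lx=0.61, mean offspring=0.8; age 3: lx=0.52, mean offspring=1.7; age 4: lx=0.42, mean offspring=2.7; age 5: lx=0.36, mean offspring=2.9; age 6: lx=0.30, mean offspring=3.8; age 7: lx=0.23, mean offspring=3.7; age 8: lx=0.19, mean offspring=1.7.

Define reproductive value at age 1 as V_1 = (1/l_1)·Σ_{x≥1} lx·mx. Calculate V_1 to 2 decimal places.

7.62

lx·mx for x ≥ 1: 0, 0.488, 0.884, 1.134, 1.044, 1.14, 0.851, 0.323 → sum = 5.864
V_1 = 5.864 / l_1 = 5.864 / 0.77 = 7.615584… → 7.62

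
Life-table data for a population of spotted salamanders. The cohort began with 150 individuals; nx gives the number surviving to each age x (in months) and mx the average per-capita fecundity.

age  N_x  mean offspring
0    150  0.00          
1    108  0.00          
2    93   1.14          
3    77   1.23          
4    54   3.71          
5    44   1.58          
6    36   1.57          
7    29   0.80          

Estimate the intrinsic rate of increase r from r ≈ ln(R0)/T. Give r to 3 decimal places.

0.333

lx = nx/n0 = nx/150: 1, 0.72, 0.62, 0.51333…, 0.36, 0.29333…, 0.24, 0.19333…
R0 = Σ lx·mx = 0 + 0 + 0.7068 + 0.6314… + 1.3356 + 0.46347… + 0.3768 + 0.15467… = 3.668733…
Σ x·lx·mx = 14.311…; T = 14.311…/3.668733… = 3.9008…
r ≈ ln(R0)/T = ln(3.668733…)/3.9008… = 0.33323… → 0.333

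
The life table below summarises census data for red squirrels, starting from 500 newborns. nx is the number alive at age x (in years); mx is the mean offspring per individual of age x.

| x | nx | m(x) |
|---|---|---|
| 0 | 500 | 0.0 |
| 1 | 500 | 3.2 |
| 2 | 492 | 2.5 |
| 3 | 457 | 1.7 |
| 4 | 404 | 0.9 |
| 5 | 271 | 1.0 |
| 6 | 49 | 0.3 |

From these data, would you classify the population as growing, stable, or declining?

lx = nx/n0 = nx/500: 1, 1, 0.984, 0.914, 0.808, 0.542, 0.098
R0 = Σ lx·mx = 0 + 3.2 + 2.46 + 1.5538 + 0.7272 + 0.542 + 0.0294 = 8.5124
R0 > 1, so the population is growing.

growing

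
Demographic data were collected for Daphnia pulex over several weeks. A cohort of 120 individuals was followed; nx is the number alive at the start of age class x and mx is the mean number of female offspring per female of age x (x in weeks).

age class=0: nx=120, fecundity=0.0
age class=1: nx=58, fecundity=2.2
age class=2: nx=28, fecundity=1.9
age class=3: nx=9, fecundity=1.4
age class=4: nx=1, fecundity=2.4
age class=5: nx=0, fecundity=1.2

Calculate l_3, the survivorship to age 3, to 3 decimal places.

l_3 = n_3/n_0 = 9/120 = 0.075 → 0.075

0.075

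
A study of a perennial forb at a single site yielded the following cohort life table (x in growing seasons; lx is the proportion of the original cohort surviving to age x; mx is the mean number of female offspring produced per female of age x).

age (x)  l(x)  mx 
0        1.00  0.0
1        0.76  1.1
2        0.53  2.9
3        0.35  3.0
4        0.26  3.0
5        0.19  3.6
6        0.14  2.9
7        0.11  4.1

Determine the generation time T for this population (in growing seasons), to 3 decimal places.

lx·mx: 0, 0.836, 1.537, 1.05, 0.78, 0.684, 0.406, 0.451 → R0 = 5.744
x·lx·mx: 0, 0.836, 3.074, 3.15, 3.12, 3.42, 2.436, 3.157 → Σ = 19.193
T = 19.193 / 5.744 = 3.3414… → 3.341

3.341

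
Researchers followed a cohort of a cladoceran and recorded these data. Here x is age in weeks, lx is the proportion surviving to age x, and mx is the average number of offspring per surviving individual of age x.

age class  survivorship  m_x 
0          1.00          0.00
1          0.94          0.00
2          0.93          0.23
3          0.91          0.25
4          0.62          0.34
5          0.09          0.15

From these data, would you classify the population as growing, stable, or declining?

R0 = Σ lx·mx = 0 + 0 + 0.2139 + 0.2275 + 0.2108 + 0.0135 = 0.6657
R0 < 1, so the population is declining.

declining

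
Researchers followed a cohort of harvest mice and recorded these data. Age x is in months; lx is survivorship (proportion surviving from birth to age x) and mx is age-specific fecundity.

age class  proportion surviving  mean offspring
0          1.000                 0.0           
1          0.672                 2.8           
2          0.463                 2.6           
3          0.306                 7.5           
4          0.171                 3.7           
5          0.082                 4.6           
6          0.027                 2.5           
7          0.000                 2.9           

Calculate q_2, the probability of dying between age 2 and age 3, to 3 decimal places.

0.339

q_2 = (l_2 − l_3) / l_2 = (0.463 − 0.306) / 0.463
     = 0.157 / 0.463 = 0.339093… → 0.339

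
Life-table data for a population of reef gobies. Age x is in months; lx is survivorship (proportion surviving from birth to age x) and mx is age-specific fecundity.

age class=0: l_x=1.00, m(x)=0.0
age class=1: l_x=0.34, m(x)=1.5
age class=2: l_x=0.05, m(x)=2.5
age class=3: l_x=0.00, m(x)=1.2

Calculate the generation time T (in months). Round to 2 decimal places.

1.20

lx·mx: 0, 0.51, 0.125, 0 → R0 = 0.635
x·lx·mx: 0, 0.51, 0.25, 0 → Σ = 0.76
T = 0.76 / 0.635 = 1.19685… → 1.20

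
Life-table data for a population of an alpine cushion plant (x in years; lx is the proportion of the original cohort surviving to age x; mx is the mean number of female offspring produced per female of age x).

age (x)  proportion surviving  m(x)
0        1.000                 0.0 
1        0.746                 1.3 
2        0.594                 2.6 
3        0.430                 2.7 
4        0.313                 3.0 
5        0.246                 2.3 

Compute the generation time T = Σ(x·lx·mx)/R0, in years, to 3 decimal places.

2.727

lx·mx: 0, 0.9698, 1.5444, 1.161, 0.939, 0.5658 → R0 = 5.18
x·lx·mx: 0, 0.9698, 3.0888, 3.483, 3.756, 2.829 → Σ = 14.1266
T = 14.1266 / 5.18 = 2.727143… → 2.727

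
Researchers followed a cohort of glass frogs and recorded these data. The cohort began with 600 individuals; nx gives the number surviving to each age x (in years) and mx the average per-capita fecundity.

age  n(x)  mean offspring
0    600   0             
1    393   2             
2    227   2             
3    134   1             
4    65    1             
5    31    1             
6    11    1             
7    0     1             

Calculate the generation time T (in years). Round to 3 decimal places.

lx = nx/n0 = nx/600: 1, 0.655, 0.37833…, 0.22333…, 0.10833…, 0.05167…, 0.01833…, 0
lx·mx: 0, 1.31, 0.756667…, 0.223333…, 0.108333…, 0.051667…, 0.018333…, 0 → R0 = 2.468333…
x·lx·mx: 0, 1.31, 1.513333…, 0.67…, 0.433333…, 0.258333…, 0.11…, 0 → Σ = 4.295…
T = 4.295… / 2.468333… = 1.740041… → 1.740

1.740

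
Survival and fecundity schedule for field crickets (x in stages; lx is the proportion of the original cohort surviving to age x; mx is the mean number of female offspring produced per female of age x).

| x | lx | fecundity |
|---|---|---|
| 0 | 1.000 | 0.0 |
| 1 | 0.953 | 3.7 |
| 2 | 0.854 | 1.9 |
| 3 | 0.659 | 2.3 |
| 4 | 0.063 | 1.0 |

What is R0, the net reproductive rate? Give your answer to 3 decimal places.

6.727

lx·mx by age: 0, 3.5261, 1.6226, 1.5157, 0.063
R0 = Σ lx·mx = 6.7274 → 6.727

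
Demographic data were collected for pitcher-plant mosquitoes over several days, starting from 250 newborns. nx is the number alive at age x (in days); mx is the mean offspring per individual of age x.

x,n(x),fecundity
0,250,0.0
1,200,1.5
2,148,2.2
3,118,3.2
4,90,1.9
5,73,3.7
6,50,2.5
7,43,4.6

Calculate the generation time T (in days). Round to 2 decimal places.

3.54

lx = nx/n0 = nx/250: 1, 0.8, 0.592, 0.472, 0.36, 0.292, 0.2, 0.172
lx·mx: 0, 1.2, 1.3024, 1.5104, 0.684, 1.0804, 0.5, 0.7912 → R0 = 7.0684
x·lx·mx: 0, 1.2, 2.6048, 4.5312, 2.736, 5.402, 3, 5.5384 → Σ = 25.0124
T = 25.0124 / 7.0684 = 3.538623… → 3.54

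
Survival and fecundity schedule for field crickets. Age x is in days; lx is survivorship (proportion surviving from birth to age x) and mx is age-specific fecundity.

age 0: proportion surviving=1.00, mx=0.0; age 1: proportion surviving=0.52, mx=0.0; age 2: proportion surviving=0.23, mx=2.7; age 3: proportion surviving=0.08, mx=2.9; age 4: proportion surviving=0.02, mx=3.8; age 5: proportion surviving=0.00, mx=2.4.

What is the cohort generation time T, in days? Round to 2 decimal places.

2.41

lx·mx: 0, 0, 0.621, 0.232, 0.076, 0 → R0 = 0.929
x·lx·mx: 0, 0, 1.242, 0.696, 0.304, 0 → Σ = 2.242
T = 2.242 / 0.929 = 2.413348… → 2.41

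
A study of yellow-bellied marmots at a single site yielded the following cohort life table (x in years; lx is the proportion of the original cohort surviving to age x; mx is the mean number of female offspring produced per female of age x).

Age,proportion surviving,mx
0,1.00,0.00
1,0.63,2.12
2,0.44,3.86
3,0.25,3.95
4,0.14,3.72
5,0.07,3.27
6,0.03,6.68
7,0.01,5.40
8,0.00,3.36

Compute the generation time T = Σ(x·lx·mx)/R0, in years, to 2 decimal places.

lx·mx: 0, 1.3356, 1.6984, 0.9875, 0.5208, 0.2289, 0.2004, 0.054, 0 → R0 = 5.0256
x·lx·mx: 0, 1.3356, 3.3968, 2.9625, 2.0832, 1.1445, 1.2024, 0.378, 0 → Σ = 12.503
T = 12.503 / 5.0256 = 2.487862… → 2.49

2.49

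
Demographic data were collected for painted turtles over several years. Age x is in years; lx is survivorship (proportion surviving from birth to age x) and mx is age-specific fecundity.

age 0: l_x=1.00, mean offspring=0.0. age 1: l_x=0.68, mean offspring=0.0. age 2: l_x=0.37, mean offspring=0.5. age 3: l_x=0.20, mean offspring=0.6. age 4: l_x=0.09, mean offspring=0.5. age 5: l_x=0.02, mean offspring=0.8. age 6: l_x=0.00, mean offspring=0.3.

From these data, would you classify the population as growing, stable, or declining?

declining

R0 = Σ lx·mx = 0 + 0 + 0.185 + 0.12 + 0.045 + 0.016 + 0 = 0.366
R0 < 1, so the population is declining.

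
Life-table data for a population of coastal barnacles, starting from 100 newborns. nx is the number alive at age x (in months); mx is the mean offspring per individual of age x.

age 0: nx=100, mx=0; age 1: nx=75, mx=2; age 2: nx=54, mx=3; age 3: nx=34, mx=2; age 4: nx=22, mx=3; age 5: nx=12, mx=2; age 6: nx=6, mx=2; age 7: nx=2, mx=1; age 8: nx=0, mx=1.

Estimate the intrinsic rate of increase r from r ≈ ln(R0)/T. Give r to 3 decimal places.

lx = nx/n0 = nx/100: 1, 0.75, 0.54, 0.34, 0.22, 0.12, 0.06, 0.02, 0
R0 = Σ lx·mx = 0 + 1.5 + 1.62 + 0.68 + 0.66 + 0.24 + 0.12 + 0.02 + 0 = 4.84
Σ x·lx·mx = 11.48; T = 11.48/4.84 = 2.3719…
r ≈ ln(R0)/T = ln(4.84)/2.3719… = 0.66483… → 0.665

0.665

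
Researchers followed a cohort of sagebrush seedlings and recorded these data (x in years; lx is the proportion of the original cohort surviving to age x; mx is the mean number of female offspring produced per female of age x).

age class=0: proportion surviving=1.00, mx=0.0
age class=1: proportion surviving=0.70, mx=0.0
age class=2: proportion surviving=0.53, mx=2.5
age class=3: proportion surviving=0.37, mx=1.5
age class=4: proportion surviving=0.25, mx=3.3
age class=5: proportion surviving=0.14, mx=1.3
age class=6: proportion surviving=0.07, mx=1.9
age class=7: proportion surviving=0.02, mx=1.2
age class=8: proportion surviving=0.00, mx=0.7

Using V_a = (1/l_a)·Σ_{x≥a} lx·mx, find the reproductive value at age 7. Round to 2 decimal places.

1.20

lx·mx for x ≥ 7: 0.024, 0 → sum = 0.024
V_7 = 0.024 / l_7 = 0.024 / 0.02 = 1.2 → 1.20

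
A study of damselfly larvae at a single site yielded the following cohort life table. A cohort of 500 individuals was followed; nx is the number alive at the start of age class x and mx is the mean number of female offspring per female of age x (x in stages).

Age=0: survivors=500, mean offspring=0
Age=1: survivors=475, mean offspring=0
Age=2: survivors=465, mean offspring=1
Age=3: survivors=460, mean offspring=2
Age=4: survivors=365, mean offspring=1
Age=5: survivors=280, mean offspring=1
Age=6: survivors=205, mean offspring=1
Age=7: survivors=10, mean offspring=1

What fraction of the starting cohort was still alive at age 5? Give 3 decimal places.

0.560

l_5 = n_5/n_0 = 280/500 = 0.56 → 0.560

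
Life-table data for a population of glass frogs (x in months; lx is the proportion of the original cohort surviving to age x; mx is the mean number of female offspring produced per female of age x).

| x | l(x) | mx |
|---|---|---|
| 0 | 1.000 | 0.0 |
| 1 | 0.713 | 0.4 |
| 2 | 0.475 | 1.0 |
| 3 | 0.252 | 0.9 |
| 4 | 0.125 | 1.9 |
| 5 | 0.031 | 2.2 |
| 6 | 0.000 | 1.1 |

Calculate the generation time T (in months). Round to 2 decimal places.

lx·mx: 0, 0.2852, 0.475, 0.2268, 0.2375, 0.0682, 0 → R0 = 1.2927
x·lx·mx: 0, 0.2852, 0.95, 0.6804, 0.95, 0.341, 0 → Σ = 3.2066
T = 3.2066 / 1.2927 = 2.480545… → 2.48

2.48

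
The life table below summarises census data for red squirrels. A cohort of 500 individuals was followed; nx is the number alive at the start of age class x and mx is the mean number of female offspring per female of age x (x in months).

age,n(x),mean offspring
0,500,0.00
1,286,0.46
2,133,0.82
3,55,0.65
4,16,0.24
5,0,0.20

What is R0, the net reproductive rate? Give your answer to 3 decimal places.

lx = nx/n0 = nx/500: 1, 0.572, 0.266, 0.11, 0.032, 0
lx·mx by age: 0, 0.26312, 0.21812, 0.0715, 0.00768, 0
R0 = Σ lx·mx = 0.56042 → 0.560

0.560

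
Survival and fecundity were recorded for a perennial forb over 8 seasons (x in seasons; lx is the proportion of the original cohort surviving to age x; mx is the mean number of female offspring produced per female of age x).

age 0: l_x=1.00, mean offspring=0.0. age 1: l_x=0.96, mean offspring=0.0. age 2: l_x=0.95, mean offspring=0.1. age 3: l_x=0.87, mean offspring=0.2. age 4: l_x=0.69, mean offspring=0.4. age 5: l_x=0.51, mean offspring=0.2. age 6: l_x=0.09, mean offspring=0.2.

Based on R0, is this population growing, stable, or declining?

declining

R0 = Σ lx·mx = 0 + 0 + 0.095 + 0.174 + 0.276 + 0.102 + 0.018 = 0.665
R0 < 1, so the population is declining.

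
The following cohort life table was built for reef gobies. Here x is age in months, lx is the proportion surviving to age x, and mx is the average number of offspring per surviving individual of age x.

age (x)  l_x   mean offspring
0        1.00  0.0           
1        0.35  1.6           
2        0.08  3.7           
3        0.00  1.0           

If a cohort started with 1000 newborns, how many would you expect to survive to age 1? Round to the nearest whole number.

Expected survivors = N0 · l_1 = 1000 × 0.35 = 350 → 350

350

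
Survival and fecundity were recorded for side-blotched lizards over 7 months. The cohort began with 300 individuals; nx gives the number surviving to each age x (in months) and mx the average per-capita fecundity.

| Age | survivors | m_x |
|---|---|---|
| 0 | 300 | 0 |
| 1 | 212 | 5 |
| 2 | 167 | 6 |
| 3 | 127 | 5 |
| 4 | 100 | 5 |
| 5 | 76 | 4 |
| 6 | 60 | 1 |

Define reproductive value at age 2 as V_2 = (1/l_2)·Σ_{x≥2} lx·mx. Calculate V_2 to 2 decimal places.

lx = nx/n0 = nx/300: 1, 0.70667…, 0.55667…, 0.42333…, 0.33333…, 0.25333…, 0.2
lx·mx for x ≥ 2: 3.34…, 2.116667…, 1.666667…, 1.013333…, 0.2 → sum = 8.336667…
V_2 = 8.336667… / l_2 = 8.336667… / 0.556667… = 14.976048… → 14.98

14.98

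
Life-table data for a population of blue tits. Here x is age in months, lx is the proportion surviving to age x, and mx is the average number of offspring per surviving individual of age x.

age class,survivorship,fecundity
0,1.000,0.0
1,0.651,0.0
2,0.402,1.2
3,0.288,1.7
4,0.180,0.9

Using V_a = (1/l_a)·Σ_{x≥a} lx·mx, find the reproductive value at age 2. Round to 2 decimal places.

2.82

lx·mx for x ≥ 2: 0.4824, 0.4896, 0.162 → sum = 1.134
V_2 = 1.134 / l_2 = 1.134 / 0.402 = 2.820896… → 2.82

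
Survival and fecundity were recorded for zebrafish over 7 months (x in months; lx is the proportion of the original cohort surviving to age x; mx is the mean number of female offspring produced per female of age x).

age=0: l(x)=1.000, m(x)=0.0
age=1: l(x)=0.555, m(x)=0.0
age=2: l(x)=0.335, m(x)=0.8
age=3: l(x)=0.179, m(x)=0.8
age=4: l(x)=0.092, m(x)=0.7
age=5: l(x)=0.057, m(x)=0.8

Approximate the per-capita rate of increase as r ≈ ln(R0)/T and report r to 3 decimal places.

-0.234

R0 = Σ lx·mx = 0 + 0 + 0.268 + 0.1432 + 0.0644 + 0.0456 = 0.5212
Σ x·lx·mx = 1.4512; T = 1.4512/0.5212 = 2.78434…
r ≈ ln(R0)/T = ln(0.5212)/2.78434… = -0.23403… → -0.234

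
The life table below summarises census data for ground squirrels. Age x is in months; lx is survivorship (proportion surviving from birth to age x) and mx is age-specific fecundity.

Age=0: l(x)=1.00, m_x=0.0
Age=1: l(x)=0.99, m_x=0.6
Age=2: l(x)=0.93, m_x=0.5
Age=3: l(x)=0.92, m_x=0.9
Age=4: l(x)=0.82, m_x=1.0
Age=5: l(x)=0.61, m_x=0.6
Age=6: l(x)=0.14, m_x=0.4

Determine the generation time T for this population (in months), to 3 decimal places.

3.021

lx·mx: 0, 0.594, 0.465, 0.828, 0.82, 0.366, 0.056 → R0 = 3.129
x·lx·mx: 0, 0.594, 0.93, 2.484, 3.28, 1.83, 0.336 → Σ = 9.454
T = 9.454 / 3.129 = 3.021413… → 3.021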